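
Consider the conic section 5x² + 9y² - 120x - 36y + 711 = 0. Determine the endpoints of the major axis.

(9, 2) and (15, 2)

Rearranging, 5(x² - 24x) + 9(y² - 4y) = -711.
5(x - 12)² + 9(y - 2)² = -711 + 720 + 36 = 45
Divide by 45: (x - 12)²/9 + (y - 2)²/5 = 1
Ellipse, center (12, 2), major axis horizontal; a² = 9, b² = 5.
a = 3. Vertices at (h ± a, k).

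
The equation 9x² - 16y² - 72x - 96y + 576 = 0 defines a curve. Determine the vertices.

Collect terms: 9(x² - 8x) -16(y² + 6y) = -576
Complete the square in x and y: 9(x - 4)² -16(y + 3)² = -576 + 144 - 144 = -576
Divide through by -576 to get (y + 3)²/36 - (x - 4)²/64 = 1.
Hyperbola, center (4, -3), transverse axis vertical; a² = 36, b² = 64.
a = 6. Vertices at (h, k ± a).

(4, -9) and (4, 3)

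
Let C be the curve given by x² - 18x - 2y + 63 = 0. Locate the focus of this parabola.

Only x is squared. Complete the square in x: (x - 9)² = 2(y + 9).
Vertex (9, -9); 4p = 2 so p = 1/2. Opens up.
Focus is p units from the vertex along the axis: (h, k + p).

(9, -17/2)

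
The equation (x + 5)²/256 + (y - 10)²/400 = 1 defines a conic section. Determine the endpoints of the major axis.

(-5, -10) and (-5, 30)

Center (-5, 10). The larger denominator 400 sits under the y-term, so the major axis is vertical; a² = 400, b² = 256.
a = 20. Vertices at (h, k ± a).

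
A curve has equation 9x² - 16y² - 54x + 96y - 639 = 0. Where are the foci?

(-7, 3) and (13, 3)

Rearranging, 9(x² - 6x) -16(y² - 6y) = 639.
9(x - 3)² -16(y - 3)² = 639 + 81 - 144 = 576
Divide through by 576 to get (x - 3)²/64 - (y - 3)²/36 = 1.
Hyperbola, center (3, 3), transverse axis horizontal; a² = 64, b² = 36.
c² = a² + b² = 64 + 36 = 100, so c = 10.
Foci lie on the horizontal axis through the center: (h ± c, k).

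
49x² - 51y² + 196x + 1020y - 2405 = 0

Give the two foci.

Group the x- and y-terms: 49(x² + 4x) -51(y² - 20y) = 2405
Complete the square in x and y: 49(x + 2)² -51(y - 10)² = 2405 + 196 - 5100 = -2499
Divide by -2499: (y - 10)²/49 - (x + 2)²/51 = 1
Hyperbola, center (-2, 10), transverse axis vertical; a² = 49, b² = 51.
c² = a² + b² = 49 + 51 = 100, so c = 10.
Foci lie on the vertical axis through the center: (h, k ± c).

(-2, 0) and (-2, 20)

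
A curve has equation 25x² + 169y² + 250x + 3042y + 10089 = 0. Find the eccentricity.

e = 12/13

Group the x- and y-terms: 25(x² + 10x) + 169(y² + 18y) = -10089
Complete the square: 25(x + 5)² + 169(y + 9)² = -10089 + 625 + 13689 = 4225
Divide by 4225: (x + 5)²/169 + (y + 9)²/25 = 1
Ellipse, center (-5, -9), major axis horizontal; a² = 169, b² = 25.
c² = a² - b² = 144, so c = 12.
e = c/a = 12/13.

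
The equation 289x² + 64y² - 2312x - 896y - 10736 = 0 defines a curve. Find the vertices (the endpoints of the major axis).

(4, -10) and (4, 24)

289(x² - 8x) + 64(y² - 14y) = 10736
Completing the square gives 289(x - 4)² + 64(y - 7)² = 10736 + 4624 + 3136 = 18496.
Dividing both sides by 18496: (x - 4)²/64 + (y - 7)²/289 = 1
Ellipse, center (4, 7), major axis vertical; a² = 289, b² = 64.
a = 17. Vertices at (h, k ± a).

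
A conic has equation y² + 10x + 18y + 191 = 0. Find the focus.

(-27/2, -9)

Only y is squared. Complete the square in y: (y + 9)² = -10(x + 11).
Vertex (-11, -9); 4p = -10 so p = -5/2. Opens left.
Focus is p units from the vertex along the axis: (h + p, k).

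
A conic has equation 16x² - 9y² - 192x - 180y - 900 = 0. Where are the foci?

(-4, -10) and (16, -10)

Group: 16(x² - 12x) -9(y² + 20y) = 900
16(x - 6)² -9(y + 10)² = 900 + 576 - 900 = 576
Divide by 576: (x - 6)²/36 - (y + 10)²/64 = 1
Hyperbola, center (6, -10), transverse axis horizontal; a² = 36, b² = 64.
c² = a² + b² = 36 + 64 = 100, so c = 10.
Foci lie on the horizontal axis through the center: (h ± c, k).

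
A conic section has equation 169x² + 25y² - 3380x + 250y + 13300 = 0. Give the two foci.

(10, -17) and (10, 7)

Group: 169(x² - 20x) + 25(y² + 10y) = -13300
169(x - 10)² + 25(y + 5)² = -13300 + 16900 + 625 = 4225
Dividing both sides by 4225: (x - 10)²/25 + (y + 5)²/169 = 1
Ellipse, center (10, -5), major axis vertical; a² = 169, b² = 25.
c² = a² - b² = 169 - 25 = 144, so c = 12.
Foci lie on the vertical axis through the center: (h, k ± c).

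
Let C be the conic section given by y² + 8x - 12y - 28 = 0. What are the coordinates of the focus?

Only y is squared. Complete the square in y: (y - 6)² = -8(x - 8).
Vertex (8, 6); 4p = -8 so p = -2. Opens left.
Focus is p units from the vertex along the axis: (h + p, k).

(6, 6)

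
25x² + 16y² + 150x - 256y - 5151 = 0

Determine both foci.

Group the x- and y-terms: 25(x² + 6x) + 16(y² - 16y) = 5151
Completing the square gives 25(x + 3)² + 16(y - 8)² = 5151 + 225 + 1024 = 6400.
Divide by 6400: (x + 3)²/256 + (y - 8)²/400 = 1
Ellipse, center (-3, 8), major axis vertical; a² = 400, b² = 256.
c² = a² - b² = 400 - 256 = 144, so c = 12.
Foci lie on the vertical axis through the center: (h, k ± c).

(-3, -4) and (-3, 20)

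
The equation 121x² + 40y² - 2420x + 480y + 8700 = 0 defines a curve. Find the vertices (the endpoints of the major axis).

(10, -17) and (10, 5)

Collect terms: 121(x² - 20x) + 40(y² + 12y) = -8700
Completing the square gives 121(x - 10)² + 40(y + 6)² = -8700 + 12100 + 1440 = 4840.
Divide through by 4840 to get (x - 10)²/40 + (y + 6)²/121 = 1.
Ellipse, center (10, -6), major axis vertical; a² = 121, b² = 40.
a = 11. Vertices at (h, k ± a).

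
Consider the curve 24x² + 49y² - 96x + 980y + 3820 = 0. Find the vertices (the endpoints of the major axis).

24(x² - 4x) + 49(y² + 20y) = -3820
Complete the square in x and y: 24(x - 2)² + 49(y + 10)² = -3820 + 96 + 4900 = 1176
Divide by 1176: (x - 2)²/49 + (y + 10)²/24 = 1
Ellipse, center (2, -10), major axis horizontal; a² = 49, b² = 24.
a = 7. Vertices at (h ± a, k).

(-5, -10) and (9, -10)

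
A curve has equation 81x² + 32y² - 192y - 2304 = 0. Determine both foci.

Group the x- and y-terms: 81x² + 32(y² - 6y) = 2304
Completing the square gives 81x² + 32(y - 3)² = 2304 + 0 + 288 = 2592.
Divide by 2592: x²/32 + (y - 3)²/81 = 1
Ellipse, center (0, 3), major axis vertical; a² = 81, b² = 32.
c² = a² - b² = 81 - 32 = 49, so c = 7.
Foci lie on the vertical axis through the center: (h, k ± c).

(0, -4) and (0, 10)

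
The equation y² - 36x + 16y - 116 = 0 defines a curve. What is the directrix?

x = -14

Only y is squared. Complete the square in y: (y + 8)² = 36(x + 5).
Vertex (-5, -8); 4p = 36 so p = 9. Opens right.
Directrix is the vertical line x = h − p = -5 − (9) = -14.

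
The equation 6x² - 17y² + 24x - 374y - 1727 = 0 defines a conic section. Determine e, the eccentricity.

e = √138/6

Group: 6(x² + 4x) -17(y² + 22y) = 1727
Complete the square in x and y: 6(x + 2)² -17(y + 11)² = 1727 + 24 - 2057 = -306
Divide by -306: (y + 11)²/18 - (x + 2)²/51 = 1
Hyperbola, center (-2, -11), transverse axis vertical; a² = 18, b² = 51.
c² = a² + b² = 69, so c = √69.
e = c/a = √69/3√2 = √138/6.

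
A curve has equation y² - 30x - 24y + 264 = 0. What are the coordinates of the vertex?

(4, 12)

Only y is squared. Complete the square in y: (y - 12)² = 30(x - 4).
Vertex (4, 12); 4p = 30 so p = 15/2. Opens right.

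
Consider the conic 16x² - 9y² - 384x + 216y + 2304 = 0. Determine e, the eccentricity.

e = 5/4

Collect terms: 16(x² - 24x) -9(y² - 24y) = -2304
Completing the square gives 16(x - 12)² -9(y - 12)² = -2304 + 2304 - 1296 = -1296.
Dividing both sides by -1296: (y - 12)²/144 - (x - 12)²/81 = 1
Hyperbola, center (12, 12), transverse axis vertical; a² = 144, b² = 81.
c² = a² + b² = 225, so c = 15.
e = c/a = 15/12 = 5/4.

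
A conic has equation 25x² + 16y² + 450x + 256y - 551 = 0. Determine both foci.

(-9, -17) and (-9, 1)

25(x² + 18x) + 16(y² + 16y) = 551
Complete the square: 25(x + 9)² + 16(y + 8)² = 551 + 2025 + 1024 = 3600
Divide by 3600: (x + 9)²/144 + (y + 8)²/225 = 1
Ellipse, center (-9, -8), major axis vertical; a² = 225, b² = 144.
c² = a² - b² = 225 - 144 = 81, so c = 9.
Foci lie on the vertical axis through the center: (h, k ± c).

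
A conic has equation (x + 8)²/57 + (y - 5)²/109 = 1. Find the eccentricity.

Center (-8, 5). The larger denominator 109 sits under the y-term, so the major axis is vertical; a² = 109, b² = 57.
c² = a² - b² = 52, so c = 2√13.
e = c/a = 2√13/√109 = 2√1417/109.

e = 2√1417/109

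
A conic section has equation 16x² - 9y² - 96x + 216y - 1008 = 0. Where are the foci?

Rearranging, 16(x² - 6x) -9(y² - 24y) = 1008.
Completing the square gives 16(x - 3)² -9(y - 12)² = 1008 + 144 - 1296 = -144.
Dividing both sides by -144: (y - 12)²/16 - (x - 3)²/9 = 1
Hyperbola, center (3, 12), transverse axis vertical; a² = 16, b² = 9.
c² = a² + b² = 16 + 9 = 25, so c = 5.
Foci lie on the vertical axis through the center: (h, k ± c).

(3, 7) and (3, 17)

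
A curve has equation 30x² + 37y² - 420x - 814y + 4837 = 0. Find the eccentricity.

30(x² - 14x) + 37(y² - 22y) = -4837
Complete the square: 30(x - 7)² + 37(y - 11)² = -4837 + 1470 + 4477 = 1110
Divide through by 1110 to get (x - 7)²/37 + (y - 11)²/30 = 1.
Ellipse, center (7, 11), major axis horizontal; a² = 37, b² = 30.
c² = a² - b² = 7, so c = √7.
e = c/a = √7/√37 = √259/37.

e = √259/37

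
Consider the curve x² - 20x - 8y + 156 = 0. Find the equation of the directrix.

Only x is squared. Complete the square in x: (x - 10)² = 8(y - 7).
Vertex (10, 7); 4p = 8 so p = 2. Opens up.
Directrix is the horizontal line y = k − p = 7 − (2) = 5.

y = 5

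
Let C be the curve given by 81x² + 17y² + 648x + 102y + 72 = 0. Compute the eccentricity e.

e = 8/9

Rearranging, 81(x² + 8x) + 17(y² + 6y) = -72.
Complete the square: 81(x + 4)² + 17(y + 3)² = -72 + 1296 + 153 = 1377
Divide through by 1377 to get (x + 4)²/17 + (y + 3)²/81 = 1.
Ellipse, center (-4, -3), major axis vertical; a² = 81, b² = 17.
c² = a² - b² = 64, so c = 8.
e = c/a = 8/9.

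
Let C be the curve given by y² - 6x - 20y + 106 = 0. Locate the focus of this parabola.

(5/2, 10)

Only y is squared. Complete the square in y: (y - 10)² = 6(x - 1).
Vertex (1, 10); 4p = 6 so p = 3/2. Opens right.
Focus is p units from the vertex along the axis: (h + p, k).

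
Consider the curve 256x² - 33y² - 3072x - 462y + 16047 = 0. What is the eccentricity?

e = 17/16

Group the x- and y-terms: 256(x² - 12x) -33(y² + 14y) = -16047
Complete the square: 256(x - 6)² -33(y + 7)² = -16047 + 9216 - 1617 = -8448
Dividing both sides by -8448: (y + 7)²/256 - (x - 6)²/33 = 1
Hyperbola, center (6, -7), transverse axis vertical; a² = 256, b² = 33.
c² = a² + b² = 289, so c = 17.
e = c/a = 17/16.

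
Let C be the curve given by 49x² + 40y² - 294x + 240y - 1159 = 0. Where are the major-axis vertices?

(3, -10) and (3, 4)

49(x² - 6x) + 40(y² + 6y) = 1159
Complete the square in x and y: 49(x - 3)² + 40(y + 3)² = 1159 + 441 + 360 = 1960
Divide by 1960: (x - 3)²/40 + (y + 3)²/49 = 1
Ellipse, center (3, -3), major axis vertical; a² = 49, b² = 40.
a = 7. Vertices at (h, k ± a).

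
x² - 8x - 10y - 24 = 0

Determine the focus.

(4, -3/2)

Only x is squared. Complete the square in x: (x - 4)² = 10(y + 4).
Vertex (4, -4); 4p = 10 so p = 5/2. Opens up.
Focus is p units from the vertex along the axis: (h, k + p).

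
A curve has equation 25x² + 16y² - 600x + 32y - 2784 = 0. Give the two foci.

Group the x- and y-terms: 25(x² - 24x) + 16(y² + 2y) = 2784
Complete the square in x and y: 25(x - 12)² + 16(y + 1)² = 2784 + 3600 + 16 = 6400
Divide by 6400: (x - 12)²/256 + (y + 1)²/400 = 1
Ellipse, center (12, -1), major axis vertical; a² = 400, b² = 256.
c² = a² - b² = 400 - 256 = 144, so c = 12.
Foci lie on the vertical axis through the center: (h, k ± c).

(12, -13) and (12, 11)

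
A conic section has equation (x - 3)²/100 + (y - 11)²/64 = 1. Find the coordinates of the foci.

Center (3, 11). The larger denominator 100 sits under the x-term, so the major axis is horizontal; a² = 100, b² = 64.
c² = a² - b² = 100 - 64 = 36, so c = 6.
Foci lie on the horizontal axis through the center: (h ± c, k).

(-3, 11) and (9, 11)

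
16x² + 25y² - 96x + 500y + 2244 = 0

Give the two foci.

Group the x- and y-terms: 16(x² - 6x) + 25(y² + 20y) = -2244
Complete the square in x and y: 16(x - 3)² + 25(y + 10)² = -2244 + 144 + 2500 = 400
Divide by 400: (x - 3)²/25 + (y + 10)²/16 = 1
Ellipse, center (3, -10), major axis horizontal; a² = 25, b² = 16.
c² = a² - b² = 25 - 16 = 9, so c = 3.
Foci lie on the horizontal axis through the center: (h ± c, k).

(0, -10) and (6, -10)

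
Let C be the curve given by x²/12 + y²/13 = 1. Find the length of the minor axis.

Center (0, 0). The larger denominator 13 sits under the y-term, so the major axis is vertical; a² = 13, b² = 12.
b² = 12 so b = 2√3; the minor axis has length 2b = 4√3.

4√3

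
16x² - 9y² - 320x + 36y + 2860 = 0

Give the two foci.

Group the x- and y-terms: 16(x² - 20x) -9(y² - 4y) = -2860
Complete the square: 16(x - 10)² -9(y - 2)² = -2860 + 1600 - 36 = -1296
Dividing both sides by -1296: (y - 2)²/144 - (x - 10)²/81 = 1
Hyperbola, center (10, 2), transverse axis vertical; a² = 144, b² = 81.
c² = a² + b² = 144 + 81 = 225, so c = 15.
Foci lie on the vertical axis through the center: (h, k ± c).

(10, -13) and (10, 17)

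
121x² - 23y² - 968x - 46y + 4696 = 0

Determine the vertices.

(4, -12) and (4, 10)

Rearranging, 121(x² - 8x) -23(y² + 2y) = -4696.
Complete the square in x and y: 121(x - 4)² -23(y + 1)² = -4696 + 1936 - 23 = -2783
Dividing both sides by -2783: (y + 1)²/121 - (x - 4)²/23 = 1
Hyperbola, center (4, -1), transverse axis vertical; a² = 121, b² = 23.
a = 11. Vertices at (h, k ± a).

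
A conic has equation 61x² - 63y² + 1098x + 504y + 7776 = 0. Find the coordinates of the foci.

(-9, 4 - 2√31) and (-9, 4 + 2√31)

Collect terms: 61(x² + 18x) -63(y² - 8y) = -7776
Completing the square gives 61(x + 9)² -63(y - 4)² = -7776 + 4941 - 1008 = -3843.
Divide by -3843: (y - 4)²/61 - (x + 9)²/63 = 1
Hyperbola, center (-9, 4), transverse axis vertical; a² = 61, b² = 63.
c² = a² + b² = 61 + 63 = 124, so c = 2√31.
Foci lie on the vertical axis through the center: (h, k ± c).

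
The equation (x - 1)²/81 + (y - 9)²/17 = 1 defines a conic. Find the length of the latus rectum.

Center (1, 9). The larger denominator 81 sits under the x-term, so the major axis is horizontal; a² = 81, b² = 17.
Latus rectum length = 2b²/a = 2·17/9 = 34/9.

34/9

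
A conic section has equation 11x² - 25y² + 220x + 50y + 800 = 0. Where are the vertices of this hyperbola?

(-15, 1) and (-5, 1)

Group the x- and y-terms: 11(x² + 20x) -25(y² - 2y) = -800
Complete the square in x and y: 11(x + 10)² -25(y - 1)² = -800 + 1100 - 25 = 275
Divide through by 275 to get (x + 10)²/25 - (y - 1)²/11 = 1.
Hyperbola, center (-10, 1), transverse axis horizontal; a² = 25, b² = 11.
a = 5. Vertices at (h ± a, k).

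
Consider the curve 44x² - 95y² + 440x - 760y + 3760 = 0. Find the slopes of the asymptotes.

Rearranging, 44(x² + 10x) -95(y² + 8y) = -3760.
Complete the square: 44(x + 5)² -95(y + 4)² = -3760 + 1100 - 1520 = -4180
Divide by -4180: (y + 4)²/44 - (x + 5)²/95 = 1
Hyperbola, center (-5, -4), transverse axis vertical; a² = 44, b² = 95.
For a vertical hyperbola the asymptotes have slope ±a/b.
Here that is ±2√11/√95 = ±2√1045/95.

2√1045/95 and -2√1045/95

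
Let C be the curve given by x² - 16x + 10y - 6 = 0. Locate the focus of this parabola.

Only x is squared. Complete the square in x: (x - 8)² = -10(y - 7).
Vertex (8, 7); 4p = -10 so p = -5/2. Opens down.
Focus is p units from the vertex along the axis: (h, k + p).

(8, 9/2)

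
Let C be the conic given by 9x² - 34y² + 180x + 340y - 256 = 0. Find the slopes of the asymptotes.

Collect terms: 9(x² + 20x) -34(y² - 10y) = 256
Complete the square: 9(x + 10)² -34(y - 5)² = 256 + 900 - 850 = 306
Divide through by 306 to get (x + 10)²/34 - (y - 5)²/9 = 1.
Hyperbola, center (-10, 5), transverse axis horizontal; a² = 34, b² = 9.
For a horizontal hyperbola the asymptotes have slope ±b/a.
Here that is ±3/√34 = ±3√34/34.

3√34/34 and -3√34/34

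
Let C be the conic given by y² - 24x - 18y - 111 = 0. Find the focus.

(-2, 9)

Only y is squared. Complete the square in y: (y - 9)² = 24(x + 8).
Vertex (-8, 9); 4p = 24 so p = 6. Opens right.
Focus is p units from the vertex along the axis: (h + p, k).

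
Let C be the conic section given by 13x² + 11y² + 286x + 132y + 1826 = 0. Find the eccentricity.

e = √26/13

13(x² + 22x) + 11(y² + 12y) = -1826
Complete the square: 13(x + 11)² + 11(y + 6)² = -1826 + 1573 + 396 = 143
Divide through by 143 to get (x + 11)²/11 + (y + 6)²/13 = 1.
Ellipse, center (-11, -6), major axis vertical; a² = 13, b² = 11.
c² = a² - b² = 2, so c = √2.
e = c/a = √2/√13 = √26/13.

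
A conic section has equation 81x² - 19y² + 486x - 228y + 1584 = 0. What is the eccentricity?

e = 10/9

81(x² + 6x) -19(y² + 12y) = -1584
Complete the square in x and y: 81(x + 3)² -19(y + 6)² = -1584 + 729 - 684 = -1539
Dividing both sides by -1539: (y + 6)²/81 - (x + 3)²/19 = 1
Hyperbola, center (-3, -6), transverse axis vertical; a² = 81, b² = 19.
c² = a² + b² = 100, so c = 10.
e = c/a = 10/9.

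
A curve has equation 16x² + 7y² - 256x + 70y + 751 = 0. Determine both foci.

Group the x- and y-terms: 16(x² - 16x) + 7(y² + 10y) = -751
Complete the square: 16(x - 8)² + 7(y + 5)² = -751 + 1024 + 175 = 448
Dividing both sides by 448: (x - 8)²/28 + (y + 5)²/64 = 1
Ellipse, center (8, -5), major axis vertical; a² = 64, b² = 28.
c² = a² - b² = 64 - 28 = 36, so c = 6.
Foci lie on the vertical axis through the center: (h, k ± c).

(8, -11) and (8, 1)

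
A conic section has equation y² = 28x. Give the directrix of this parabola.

x = -7

Vertex (0, 0); 4p = 28 so p = 7. Opens right.
Directrix is the vertical line x = h − p = 0 − (7) = -7.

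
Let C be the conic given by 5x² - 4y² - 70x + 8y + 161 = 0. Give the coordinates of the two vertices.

(3, 1) and (11, 1)

Rearranging, 5(x² - 14x) -4(y² - 2y) = -161.
5(x - 7)² -4(y - 1)² = -161 + 245 - 4 = 80
Divide by 80: (x - 7)²/16 - (y - 1)²/20 = 1
Hyperbola, center (7, 1), transverse axis horizontal; a² = 16, b² = 20.
a = 4. Vertices at (h ± a, k).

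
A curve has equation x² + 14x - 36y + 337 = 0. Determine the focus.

Only x is squared. Complete the square in x: (x + 7)² = 36(y - 8).
Vertex (-7, 8); 4p = 36 so p = 9. Opens up.
Focus is p units from the vertex along the axis: (h, k + p).

(-7, 17)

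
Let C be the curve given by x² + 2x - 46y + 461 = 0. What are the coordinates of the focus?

Only x is squared. Complete the square in x: (x + 1)² = 46(y - 10).
Vertex (-1, 10); 4p = 46 so p = 23/2. Opens up.
Focus is p units from the vertex along the axis: (h, k + p).

(-1, 43/2)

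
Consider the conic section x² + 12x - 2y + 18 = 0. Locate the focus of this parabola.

Only x is squared. Complete the square in x: (x + 6)² = 2(y + 9).
Vertex (-6, -9); 4p = 2 so p = 1/2. Opens up.
Focus is p units from the vertex along the axis: (h, k + p).

(-6, -17/2)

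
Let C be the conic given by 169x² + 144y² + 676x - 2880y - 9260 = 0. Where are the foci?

(-2, 5) and (-2, 15)

Rearranging, 169(x² + 4x) + 144(y² - 20y) = 9260.
Complete the square in x and y: 169(x + 2)² + 144(y - 10)² = 9260 + 676 + 14400 = 24336
Divide by 24336: (x + 2)²/144 + (y - 10)²/169 = 1
Ellipse, center (-2, 10), major axis vertical; a² = 169, b² = 144.
c² = a² - b² = 169 - 144 = 25, so c = 5.
Foci lie on the vertical axis through the center: (h, k ± c).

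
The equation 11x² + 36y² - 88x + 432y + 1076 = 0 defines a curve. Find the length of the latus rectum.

Group: 11(x² - 8x) + 36(y² + 12y) = -1076
Complete the square in x and y: 11(x - 4)² + 36(y + 6)² = -1076 + 176 + 1296 = 396
Divide through by 396 to get (x - 4)²/36 + (y + 6)²/11 = 1.
Ellipse, center (4, -6), major axis horizontal; a² = 36, b² = 11.
Latus rectum length = 2b²/a = 2·11/6 = 11/3.

11/3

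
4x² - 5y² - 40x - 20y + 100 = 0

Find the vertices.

Rearranging, 4(x² - 10x) -5(y² + 4y) = -100.
4(x - 5)² -5(y + 2)² = -100 + 100 - 20 = -20
Divide through by -20 to get (y + 2)²/4 - (x - 5)²/5 = 1.
Hyperbola, center (5, -2), transverse axis vertical; a² = 4, b² = 5.
a = 2. Vertices at (h, k ± a).

(5, -4) and (5, 0)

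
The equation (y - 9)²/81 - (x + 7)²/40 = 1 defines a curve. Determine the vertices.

Center (-7, 9). The positive term is the y-term, so the transverse axis is vertical; a² = 81, b² = 40.
a = 9. Vertices at (h, k ± a).

(-7, 0) and (-7, 18)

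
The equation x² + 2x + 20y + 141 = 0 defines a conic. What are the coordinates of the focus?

Only x is squared. Complete the square in x: (x + 1)² = -20(y + 7).
Vertex (-1, -7); 4p = -20 so p = -5. Opens down.
Focus is p units from the vertex along the axis: (h, k + p).

(-1, -12)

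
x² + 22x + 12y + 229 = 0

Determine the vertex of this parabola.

(-11, -9)

Only x is squared. Complete the square in x: (x + 11)² = -12(y + 9).
Vertex (-11, -9); 4p = -12 so p = -3. Opens down.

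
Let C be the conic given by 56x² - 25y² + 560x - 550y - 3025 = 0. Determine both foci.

Rearranging, 56(x² + 10x) -25(y² + 22y) = 3025.
Complete the square: 56(x + 5)² -25(y + 11)² = 3025 + 1400 - 3025 = 1400
Divide through by 1400 to get (x + 5)²/25 - (y + 11)²/56 = 1.
Hyperbola, center (-5, -11), transverse axis horizontal; a² = 25, b² = 56.
c² = a² + b² = 25 + 56 = 81, so c = 9.
Foci lie on the horizontal axis through the center: (h ± c, k).

(-14, -11) and (4, -11)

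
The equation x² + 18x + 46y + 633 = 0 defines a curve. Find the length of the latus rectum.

Only x is squared. Complete the square in x: (x + 9)² = -46(y + 12).
Vertex (-9, -12); 4p = -46 so p = -23/2. Opens down.
Latus rectum length = |4p| = 46.

46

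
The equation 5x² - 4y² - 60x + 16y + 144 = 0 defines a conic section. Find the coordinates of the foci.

(3, 2) and (9, 2)

5(x² - 12x) -4(y² - 4y) = -144
5(x - 6)² -4(y - 2)² = -144 + 180 - 16 = 20
Divide by 20: (x - 6)²/4 - (y - 2)²/5 = 1
Hyperbola, center (6, 2), transverse axis horizontal; a² = 4, b² = 5.
c² = a² + b² = 4 + 5 = 9, so c = 3.
Foci lie on the horizontal axis through the center: (h ± c, k).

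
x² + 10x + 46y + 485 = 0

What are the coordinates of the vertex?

(-5, -10)

Only x is squared. Complete the square in x: (x + 5)² = -46(y + 10).
Vertex (-5, -10); 4p = -46 so p = -23/2. Opens down.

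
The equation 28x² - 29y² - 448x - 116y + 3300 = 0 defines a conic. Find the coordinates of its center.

(8, -2)

Collect terms: 28(x² - 16x) -29(y² + 4y) = -3300
28(x - 8)² -29(y + 2)² = -3300 + 1792 - 116 = -1624
Dividing both sides by -1624: (y + 2)²/56 - (x - 8)²/58 = 1
Hyperbola with center (8, -2).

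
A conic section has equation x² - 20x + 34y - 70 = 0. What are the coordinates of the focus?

Only x is squared. Complete the square in x: (x - 10)² = -34(y - 5).
Vertex (10, 5); 4p = -34 so p = -17/2. Opens down.
Focus is p units from the vertex along the axis: (h, k + p).

(10, -7/2)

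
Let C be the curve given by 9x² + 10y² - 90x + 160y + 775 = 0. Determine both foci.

Rearranging, 9(x² - 10x) + 10(y² + 16y) = -775.
Complete the square in x and y: 9(x - 5)² + 10(y + 8)² = -775 + 225 + 640 = 90
Divide through by 90 to get (x - 5)²/10 + (y + 8)²/9 = 1.
Ellipse, center (5, -8), major axis horizontal; a² = 10, b² = 9.
c² = a² - b² = 10 - 9 = 1, so c = 1.
Foci lie on the horizontal axis through the center: (h ± c, k).

(4, -8) and (6, -8)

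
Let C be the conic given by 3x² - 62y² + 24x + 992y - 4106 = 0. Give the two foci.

Group the x- and y-terms: 3(x² + 8x) -62(y² - 16y) = 4106
3(x + 4)² -62(y - 8)² = 4106 + 48 - 3968 = 186
Divide through by 186 to get (x + 4)²/62 - (y - 8)²/3 = 1.
Hyperbola, center (-4, 8), transverse axis horizontal; a² = 62, b² = 3.
c² = a² + b² = 62 + 3 = 65, so c = √65.
Foci lie on the horizontal axis through the center: (h ± c, k).

(-4 - √65, 8) and (-4 + √65, 8)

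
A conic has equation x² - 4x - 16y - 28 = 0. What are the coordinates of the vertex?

(2, -2)

Only x is squared. Complete the square in x: (x - 2)² = 16(y + 2).
Vertex (2, -2); 4p = 16 so p = 4. Opens up.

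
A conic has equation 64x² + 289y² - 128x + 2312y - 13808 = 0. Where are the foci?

Collect terms: 64(x² - 2x) + 289(y² + 8y) = 13808
Completing the square gives 64(x - 1)² + 289(y + 4)² = 13808 + 64 + 4624 = 18496.
Dividing both sides by 18496: (x - 1)²/289 + (y + 4)²/64 = 1
Ellipse, center (1, -4), major axis horizontal; a² = 289, b² = 64.
c² = a² - b² = 289 - 64 = 225, so c = 15.
Foci lie on the horizontal axis through the center: (h ± c, k).

(-14, -4) and (16, -4)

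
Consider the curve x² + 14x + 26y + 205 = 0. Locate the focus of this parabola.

Only x is squared. Complete the square in x: (x + 7)² = -26(y + 6).
Vertex (-7, -6); 4p = -26 so p = -13/2. Opens down.
Focus is p units from the vertex along the axis: (h, k + p).

(-7, -25/2)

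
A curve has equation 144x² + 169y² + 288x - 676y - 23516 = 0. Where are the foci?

Group: 144(x² + 2x) + 169(y² - 4y) = 23516
Complete the square: 144(x + 1)² + 169(y - 2)² = 23516 + 144 + 676 = 24336
Divide through by 24336 to get (x + 1)²/169 + (y - 2)²/144 = 1.
Ellipse, center (-1, 2), major axis horizontal; a² = 169, b² = 144.
c² = a² - b² = 169 - 144 = 25, so c = 5.
Foci lie on the horizontal axis through the center: (h ± c, k).

(-6, 2) and (4, 2)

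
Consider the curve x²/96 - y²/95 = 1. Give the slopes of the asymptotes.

Center (0, 0). The positive term is the x-term, so the transverse axis is horizontal; a² = 96, b² = 95.
For a horizontal hyperbola the asymptotes have slope ±b/a.
Here that is ±√95/4√6 = ±√570/24.

√570/24 and -√570/24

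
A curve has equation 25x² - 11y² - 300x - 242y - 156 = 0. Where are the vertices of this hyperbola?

Group: 25(x² - 12x) -11(y² + 22y) = 156
Completing the square gives 25(x - 6)² -11(y + 11)² = 156 + 900 - 1331 = -275.
Dividing both sides by -275: (y + 11)²/25 - (x - 6)²/11 = 1
Hyperbola, center (6, -11), transverse axis vertical; a² = 25, b² = 11.
a = 5. Vertices at (h, k ± a).

(6, -16) and (6, -6)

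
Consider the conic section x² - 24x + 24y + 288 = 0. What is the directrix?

y = 0

Only x is squared. Complete the square in x: (x - 12)² = -24(y + 6).
Vertex (12, -6); 4p = -24 so p = -6. Opens down.
Directrix is the horizontal line y = k − p = -6 − (-6) = 0.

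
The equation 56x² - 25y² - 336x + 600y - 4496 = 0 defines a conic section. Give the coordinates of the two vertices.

Group: 56(x² - 6x) -25(y² - 24y) = 4496
Completing the square gives 56(x - 3)² -25(y - 12)² = 4496 + 504 - 3600 = 1400.
Divide by 1400: (x - 3)²/25 - (y - 12)²/56 = 1
Hyperbola, center (3, 12), transverse axis horizontal; a² = 25, b² = 56.
a = 5. Vertices at (h ± a, k).

(-2, 12) and (8, 12)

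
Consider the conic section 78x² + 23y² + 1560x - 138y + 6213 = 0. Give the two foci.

Rearranging, 78(x² + 20x) + 23(y² - 6y) = -6213.
Complete the square: 78(x + 10)² + 23(y - 3)² = -6213 + 7800 + 207 = 1794
Divide through by 1794 to get (x + 10)²/23 + (y - 3)²/78 = 1.
Ellipse, center (-10, 3), major axis vertical; a² = 78, b² = 23.
c² = a² - b² = 78 - 23 = 55, so c = √55.
Foci lie on the vertical axis through the center: (h, k ± c).

(-10, 3 - √55) and (-10, 3 + √55)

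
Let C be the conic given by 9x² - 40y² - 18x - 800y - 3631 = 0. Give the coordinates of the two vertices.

Collect terms: 9(x² - 2x) -40(y² + 20y) = 3631
Complete the square: 9(x - 1)² -40(y + 10)² = 3631 + 9 - 4000 = -360
Divide by -360: (y + 10)²/9 - (x - 1)²/40 = 1
Hyperbola, center (1, -10), transverse axis vertical; a² = 9, b² = 40.
a = 3. Vertices at (h, k ± a).

(1, -13) and (1, -7)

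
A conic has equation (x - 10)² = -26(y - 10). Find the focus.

(10, 7/2)

Vertex (10, 10); 4p = -26 so p = -13/2. Opens down.
Focus is p units from the vertex along the axis: (h, k + p).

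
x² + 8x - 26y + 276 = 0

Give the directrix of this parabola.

y = 7/2

Only x is squared. Complete the square in x: (x + 4)² = 26(y - 10).
Vertex (-4, 10); 4p = 26 so p = 13/2. Opens up.
Directrix is the horizontal line y = k − p = 10 − (13/2) = 7/2.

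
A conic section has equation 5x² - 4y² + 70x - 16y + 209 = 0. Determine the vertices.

5(x² + 14x) -4(y² + 4y) = -209
Complete the square: 5(x + 7)² -4(y + 2)² = -209 + 245 - 16 = 20
Dividing both sides by 20: (x + 7)²/4 - (y + 2)²/5 = 1
Hyperbola, center (-7, -2), transverse axis horizontal; a² = 4, b² = 5.
a = 2. Vertices at (h ± a, k).

(-9, -2) and (-5, -2)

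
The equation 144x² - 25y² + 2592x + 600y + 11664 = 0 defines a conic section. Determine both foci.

(-9, -1) and (-9, 25)

Collect terms: 144(x² + 18x) -25(y² - 24y) = -11664
Complete the square in x and y: 144(x + 9)² -25(y - 12)² = -11664 + 11664 - 3600 = -3600
Dividing both sides by -3600: (y - 12)²/144 - (x + 9)²/25 = 1
Hyperbola, center (-9, 12), transverse axis vertical; a² = 144, b² = 25.
c² = a² + b² = 144 + 25 = 169, so c = 13.
Foci lie on the vertical axis through the center: (h, k ± c).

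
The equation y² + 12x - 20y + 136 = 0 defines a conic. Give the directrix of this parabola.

x = 0

Only y is squared. Complete the square in y: (y - 10)² = -12(x + 3).
Vertex (-3, 10); 4p = -12 so p = -3. Opens left.
Directrix is the vertical line x = h − p = -3 − (-3) = 0.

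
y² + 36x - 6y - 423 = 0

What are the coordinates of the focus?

(3, 3)

Only y is squared. Complete the square in y: (y - 3)² = -36(x - 12).
Vertex (12, 3); 4p = -36 so p = -9. Opens left.
Focus is p units from the vertex along the axis: (h + p, k).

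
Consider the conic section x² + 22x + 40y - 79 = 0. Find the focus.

Only x is squared. Complete the square in x: (x + 11)² = -40(y - 5).
Vertex (-11, 5); 4p = -40 so p = -10. Opens down.
Focus is p units from the vertex along the axis: (h, k + p).

(-11, -5)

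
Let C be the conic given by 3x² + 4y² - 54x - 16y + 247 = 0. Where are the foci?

(8, 2) and (10, 2)

Group: 3(x² - 18x) + 4(y² - 4y) = -247
3(x - 9)² + 4(y - 2)² = -247 + 243 + 16 = 12
Divide by 12: (x - 9)²/4 + (y - 2)²/3 = 1
Ellipse, center (9, 2), major axis horizontal; a² = 4, b² = 3.
c² = a² - b² = 4 - 3 = 1, so c = 1.
Foci lie on the horizontal axis through the center: (h ± c, k).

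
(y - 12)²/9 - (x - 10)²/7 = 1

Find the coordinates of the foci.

Center (10, 12). The positive term is the y-term, so the transverse axis is vertical; a² = 9, b² = 7.
c² = a² + b² = 9 + 7 = 16, so c = 4.
Foci lie on the vertical axis through the center: (h, k ± c).

(10, 8) and (10, 16)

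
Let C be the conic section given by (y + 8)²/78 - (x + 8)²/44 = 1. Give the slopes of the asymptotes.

√858/22 and -√858/22

Center (-8, -8). The positive term is the y-term, so the transverse axis is vertical; a² = 78, b² = 44.
For a vertical hyperbola the asymptotes have slope ±a/b.
Here that is ±√78/2√11 = ±√858/22.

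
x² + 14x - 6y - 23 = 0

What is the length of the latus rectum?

6

Only x is squared. Complete the square in x: (x + 7)² = 6(y + 12).
Vertex (-7, -12); 4p = 6 so p = 3/2. Opens up.
Latus rectum length = |4p| = 6.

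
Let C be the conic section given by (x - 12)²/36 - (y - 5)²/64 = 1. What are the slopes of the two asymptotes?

4/3 and -4/3

Center (12, 5). The positive term is the x-term, so the transverse axis is horizontal; a² = 36, b² = 64.
For a horizontal hyperbola the asymptotes have slope ±b/a.
Here that is ±8/6 = ±4/3.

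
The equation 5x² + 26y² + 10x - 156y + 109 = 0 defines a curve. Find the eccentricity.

Group the x- and y-terms: 5(x² + 2x) + 26(y² - 6y) = -109
Completing the square gives 5(x + 1)² + 26(y - 3)² = -109 + 5 + 234 = 130.
Divide by 130: (x + 1)²/26 + (y - 3)²/5 = 1
Ellipse, center (-1, 3), major axis horizontal; a² = 26, b² = 5.
c² = a² - b² = 21, so c = √21.
e = c/a = √21/√26 = √546/26.

e = √546/26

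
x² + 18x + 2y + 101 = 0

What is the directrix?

Only x is squared. Complete the square in x: (x + 9)² = -2(y + 10).
Vertex (-9, -10); 4p = -2 so p = -1/2. Opens down.
Directrix is the horizontal line y = k − p = -10 − (-1/2) = -19/2.

y = -19/2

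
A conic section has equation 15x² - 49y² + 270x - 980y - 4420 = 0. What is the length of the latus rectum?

30/7

Group the x- and y-terms: 15(x² + 18x) -49(y² + 20y) = 4420
Complete the square in x and y: 15(x + 9)² -49(y + 10)² = 4420 + 1215 - 4900 = 735
Dividing both sides by 735: (x + 9)²/49 - (y + 10)²/15 = 1
Hyperbola, center (-9, -10), transverse axis horizontal; a² = 49, b² = 15.
Latus rectum length = 2b²/a = 2·15/7 = 30/7.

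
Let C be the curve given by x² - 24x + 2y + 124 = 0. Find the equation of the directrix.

Only x is squared. Complete the square in x: (x - 12)² = -2(y - 10).
Vertex (12, 10); 4p = -2 so p = -1/2. Opens down.
Directrix is the horizontal line y = k − p = 10 − (-1/2) = 21/2.

y = 21/2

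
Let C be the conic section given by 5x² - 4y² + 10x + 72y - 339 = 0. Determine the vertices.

(-3, 9) and (1, 9)

Collect terms: 5(x² + 2x) -4(y² - 18y) = 339
Completing the square gives 5(x + 1)² -4(y - 9)² = 339 + 5 - 324 = 20.
Divide through by 20 to get (x + 1)²/4 - (y - 9)²/5 = 1.
Hyperbola, center (-1, 9), transverse axis horizontal; a² = 4, b² = 5.
a = 2. Vertices at (h ± a, k).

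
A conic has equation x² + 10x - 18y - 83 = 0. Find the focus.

Only x is squared. Complete the square in x: (x + 5)² = 18(y + 6).
Vertex (-5, -6); 4p = 18 so p = 9/2. Opens up.
Focus is p units from the vertex along the axis: (h, k + p).

(-5, -3/2)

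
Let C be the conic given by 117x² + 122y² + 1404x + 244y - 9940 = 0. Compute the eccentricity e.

Rearranging, 117(x² + 12x) + 122(y² + 2y) = 9940.
Complete the square: 117(x + 6)² + 122(y + 1)² = 9940 + 4212 + 122 = 14274
Dividing both sides by 14274: (x + 6)²/122 + (y + 1)²/117 = 1
Ellipse, center (-6, -1), major axis horizontal; a² = 122, b² = 117.
c² = a² - b² = 5, so c = √5.
e = c/a = √5/√122 = √610/122.

e = √610/122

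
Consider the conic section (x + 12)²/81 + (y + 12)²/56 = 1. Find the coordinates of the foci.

Center (-12, -12). The larger denominator 81 sits under the x-term, so the major axis is horizontal; a² = 81, b² = 56.
c² = a² - b² = 81 - 56 = 25, so c = 5.
Foci lie on the horizontal axis through the center: (h ± c, k).

(-17, -12) and (-7, -12)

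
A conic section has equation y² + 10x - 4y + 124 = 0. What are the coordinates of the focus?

(-29/2, 2)

Only y is squared. Complete the square in y: (y - 2)² = -10(x + 12).
Vertex (-12, 2); 4p = -10 so p = -5/2. Opens left.
Focus is p units from the vertex along the axis: (h + p, k).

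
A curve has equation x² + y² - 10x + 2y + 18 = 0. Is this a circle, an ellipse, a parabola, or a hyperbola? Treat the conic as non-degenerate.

circle

No xy term. Coefficients of x² and y² are A = 1, C = 1.
A = C (same sign) ⇒ circle.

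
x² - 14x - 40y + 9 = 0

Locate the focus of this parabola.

(7, 9)

Only x is squared. Complete the square in x: (x - 7)² = 40(y + 1).
Vertex (7, -1); 4p = 40 so p = 10. Opens up.
Focus is p units from the vertex along the axis: (h, k + p).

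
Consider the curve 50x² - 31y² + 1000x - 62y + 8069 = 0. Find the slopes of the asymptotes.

5√62/31 and -5√62/31

Group: 50(x² + 20x) -31(y² + 2y) = -8069
Complete the square in x and y: 50(x + 10)² -31(y + 1)² = -8069 + 5000 - 31 = -3100
Divide through by -3100 to get (y + 1)²/100 - (x + 10)²/62 = 1.
Hyperbola, center (-10, -1), transverse axis vertical; a² = 100, b² = 62.
For a vertical hyperbola the asymptotes have slope ±a/b.
Here that is ±10/√62 = ±5√62/31.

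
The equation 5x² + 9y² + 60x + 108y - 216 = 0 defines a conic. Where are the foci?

(-14, -6) and (2, -6)

5(x² + 12x) + 9(y² + 12y) = 216
Complete the square in x and y: 5(x + 6)² + 9(y + 6)² = 216 + 180 + 324 = 720
Dividing both sides by 720: (x + 6)²/144 + (y + 6)²/80 = 1
Ellipse, center (-6, -6), major axis horizontal; a² = 144, b² = 80.
c² = a² - b² = 144 - 80 = 64, so c = 8.
Foci lie on the horizontal axis through the center: (h ± c, k).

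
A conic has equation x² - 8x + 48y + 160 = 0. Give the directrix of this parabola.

y = 9

Only x is squared. Complete the square in x: (x - 4)² = -48(y + 3).
Vertex (4, -3); 4p = -48 so p = -12. Opens down.
Directrix is the horizontal line y = k − p = -3 − (-12) = 9.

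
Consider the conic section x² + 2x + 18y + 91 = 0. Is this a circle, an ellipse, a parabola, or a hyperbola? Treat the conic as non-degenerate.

parabola

No xy term. Coefficients of x² and y² are A = 1, C = 0.
Exactly one squared variable ⇒ parabola.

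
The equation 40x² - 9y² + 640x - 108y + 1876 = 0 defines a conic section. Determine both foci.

Collect terms: 40(x² + 16x) -9(y² + 12y) = -1876
40(x + 8)² -9(y + 6)² = -1876 + 2560 - 324 = 360
Divide through by 360 to get (x + 8)²/9 - (y + 6)²/40 = 1.
Hyperbola, center (-8, -6), transverse axis horizontal; a² = 9, b² = 40.
c² = a² + b² = 9 + 40 = 49, so c = 7.
Foci lie on the horizontal axis through the center: (h ± c, k).

(-15, -6) and (-1, -6)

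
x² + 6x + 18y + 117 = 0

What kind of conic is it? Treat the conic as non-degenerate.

No xy term. Coefficients of x² and y² are A = 1, C = 0.
Exactly one squared variable ⇒ parabola.

parabola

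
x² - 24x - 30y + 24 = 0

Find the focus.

Only x is squared. Complete the square in x: (x - 12)² = 30(y + 4).
Vertex (12, -4); 4p = 30 so p = 15/2. Opens up.
Focus is p units from the vertex along the axis: (h, k + p).

(12, 7/2)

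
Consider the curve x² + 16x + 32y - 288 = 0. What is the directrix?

Only x is squared. Complete the square in x: (x + 8)² = -32(y - 11).
Vertex (-8, 11); 4p = -32 so p = -8. Opens down.
Directrix is the horizontal line y = k − p = 11 − (-8) = 19.

y = 19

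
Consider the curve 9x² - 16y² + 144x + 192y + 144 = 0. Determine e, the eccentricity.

e = 5/3

Collect terms: 9(x² + 16x) -16(y² - 12y) = -144
Completing the square gives 9(x + 8)² -16(y - 6)² = -144 + 576 - 576 = -144.
Divide through by -144 to get (y - 6)²/9 - (x + 8)²/16 = 1.
Hyperbola, center (-8, 6), transverse axis vertical; a² = 9, b² = 16.
c² = a² + b² = 25, so c = 5.
e = c/a = 5/3.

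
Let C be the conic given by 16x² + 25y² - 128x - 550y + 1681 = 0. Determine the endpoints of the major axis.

16(x² - 8x) + 25(y² - 22y) = -1681
16(x - 4)² + 25(y - 11)² = -1681 + 256 + 3025 = 1600
Divide through by 1600 to get (x - 4)²/100 + (y - 11)²/64 = 1.
Ellipse, center (4, 11), major axis horizontal; a² = 100, b² = 64.
a = 10. Vertices at (h ± a, k).

(-6, 11) and (14, 11)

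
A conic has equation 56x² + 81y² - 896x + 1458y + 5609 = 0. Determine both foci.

Rearranging, 56(x² - 16x) + 81(y² + 18y) = -5609.
Complete the square in x and y: 56(x - 8)² + 81(y + 9)² = -5609 + 3584 + 6561 = 4536
Dividing both sides by 4536: (x - 8)²/81 + (y + 9)²/56 = 1
Ellipse, center (8, -9), major axis horizontal; a² = 81, b² = 56.
c² = a² - b² = 81 - 56 = 25, so c = 5.
Foci lie on the horizontal axis through the center: (h ± c, k).

(3, -9) and (13, -9)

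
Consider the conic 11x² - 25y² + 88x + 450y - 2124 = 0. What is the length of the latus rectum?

11(x² + 8x) -25(y² - 18y) = 2124
11(x + 4)² -25(y - 9)² = 2124 + 176 - 2025 = 275
Divide by 275: (x + 4)²/25 - (y - 9)²/11 = 1
Hyperbola, center (-4, 9), transverse axis horizontal; a² = 25, b² = 11.
Latus rectum length = 2b²/a = 2·11/5 = 22/5.

22/5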